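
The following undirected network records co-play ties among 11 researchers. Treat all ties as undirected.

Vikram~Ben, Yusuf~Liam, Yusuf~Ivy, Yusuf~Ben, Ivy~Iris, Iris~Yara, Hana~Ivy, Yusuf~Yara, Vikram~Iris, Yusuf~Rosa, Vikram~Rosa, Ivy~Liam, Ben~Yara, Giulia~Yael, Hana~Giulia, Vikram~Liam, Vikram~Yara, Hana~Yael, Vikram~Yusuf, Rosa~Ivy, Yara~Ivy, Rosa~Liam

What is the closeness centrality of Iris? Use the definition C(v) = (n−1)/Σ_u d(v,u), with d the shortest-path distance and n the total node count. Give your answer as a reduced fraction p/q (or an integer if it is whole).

Distances from Iris: Ben:2, Giulia:3, Hana:2, Ivy:1, Liam:2, Rosa:2, Vikram:1, Yael:3, Yara:1, Yusuf:2. Sum = 19.
n = 11, so closeness = 10/19.

10/19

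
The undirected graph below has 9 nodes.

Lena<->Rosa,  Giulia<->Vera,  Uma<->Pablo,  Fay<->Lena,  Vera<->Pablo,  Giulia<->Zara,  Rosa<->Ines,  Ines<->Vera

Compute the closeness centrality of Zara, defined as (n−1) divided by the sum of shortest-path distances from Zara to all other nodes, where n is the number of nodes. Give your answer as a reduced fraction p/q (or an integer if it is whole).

Distances from Zara: Fay:6, Giulia:1, Ines:3, Lena:5, Pablo:3, Rosa:4, Uma:4, Vera:2. Sum = 28.
n = 9, so closeness = 8/28 = 2/7.

2/7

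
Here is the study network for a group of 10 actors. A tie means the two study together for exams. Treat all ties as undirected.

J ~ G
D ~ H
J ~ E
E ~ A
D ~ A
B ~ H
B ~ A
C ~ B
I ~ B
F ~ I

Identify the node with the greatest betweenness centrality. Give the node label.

Unnormalized betweenness of each node: A:20, B:22, C:0, D:2, E:14, F:0, G:0, H:2, I:8, J:8.
B has the largest value, 22, making it the main broker — the node through which the most shortest paths run.

B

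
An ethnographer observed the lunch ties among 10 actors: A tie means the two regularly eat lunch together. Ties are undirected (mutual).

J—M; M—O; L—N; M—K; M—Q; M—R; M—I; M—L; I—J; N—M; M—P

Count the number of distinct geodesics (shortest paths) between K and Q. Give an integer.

1

The shortest distance is 2, and the only length-2 path is K–M–Q. So there is exactly 1 shortest path.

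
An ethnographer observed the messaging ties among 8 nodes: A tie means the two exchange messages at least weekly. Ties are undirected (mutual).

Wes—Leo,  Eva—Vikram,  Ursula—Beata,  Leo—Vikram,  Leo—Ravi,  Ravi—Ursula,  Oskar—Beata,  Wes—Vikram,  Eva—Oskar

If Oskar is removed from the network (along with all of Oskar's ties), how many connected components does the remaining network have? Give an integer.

1

Oskar's neighbors (Beata and Eva) remain reachable from one another through other ties, so the rest of the network stays in one piece.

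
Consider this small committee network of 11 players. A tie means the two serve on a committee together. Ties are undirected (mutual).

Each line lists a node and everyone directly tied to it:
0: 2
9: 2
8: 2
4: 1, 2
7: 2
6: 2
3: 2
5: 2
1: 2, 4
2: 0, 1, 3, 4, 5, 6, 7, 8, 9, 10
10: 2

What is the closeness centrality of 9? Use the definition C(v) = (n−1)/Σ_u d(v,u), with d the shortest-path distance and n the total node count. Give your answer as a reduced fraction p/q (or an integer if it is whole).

Distances from 9: 0:2, 1:2, 2:1, 3:2, 4:2, 5:2, 6:2, 7:2, 8:2, 10:2. Sum = 19.
n = 11, so closeness = 10/19.

10/19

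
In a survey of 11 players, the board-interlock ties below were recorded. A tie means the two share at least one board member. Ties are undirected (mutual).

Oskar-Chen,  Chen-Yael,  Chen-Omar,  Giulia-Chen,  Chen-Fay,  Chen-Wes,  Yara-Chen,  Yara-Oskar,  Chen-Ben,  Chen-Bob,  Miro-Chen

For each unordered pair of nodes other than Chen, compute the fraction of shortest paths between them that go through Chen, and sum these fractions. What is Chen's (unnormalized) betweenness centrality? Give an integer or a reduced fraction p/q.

44

Pairs whose geodesics pass through Chen — Yara–Miro: 1; Yara–Ben: 1; Yara–Bob: 1; Yara–Giulia: 1; Yara–Fay: 1; Yara–Wes: 1; Yara–Omar: 1; Yara–Yael: 1; Miro–Ben: 1; Miro–Oskar: 1; Miro–Bob: 1; Miro–Giulia: 1; Miro–Fay: 1; Miro–Wes: 1 … (+30 more pairs).
All other pairs contribute 0.
Summing the contributions gives betweenness(Chen) = 44.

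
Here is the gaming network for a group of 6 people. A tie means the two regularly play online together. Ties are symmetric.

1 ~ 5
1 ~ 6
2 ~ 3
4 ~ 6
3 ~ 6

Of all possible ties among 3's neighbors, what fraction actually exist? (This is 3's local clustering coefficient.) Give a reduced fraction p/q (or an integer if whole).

0

3's neighbors: 2 and 6 (k = 2).
Possible neighbor pairs: C(2,2) = 1. Edges among them: none → e = 0.
Clustering(3) = 0/1.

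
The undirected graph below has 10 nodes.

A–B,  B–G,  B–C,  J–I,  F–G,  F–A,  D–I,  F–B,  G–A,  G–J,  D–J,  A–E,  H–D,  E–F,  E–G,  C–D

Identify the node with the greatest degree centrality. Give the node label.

G

Degrees — A:4, B:4, C:2, D:4, E:3, F:4, G:5, H:1, I:2, J:3.
The maximum is 5, attained only by G.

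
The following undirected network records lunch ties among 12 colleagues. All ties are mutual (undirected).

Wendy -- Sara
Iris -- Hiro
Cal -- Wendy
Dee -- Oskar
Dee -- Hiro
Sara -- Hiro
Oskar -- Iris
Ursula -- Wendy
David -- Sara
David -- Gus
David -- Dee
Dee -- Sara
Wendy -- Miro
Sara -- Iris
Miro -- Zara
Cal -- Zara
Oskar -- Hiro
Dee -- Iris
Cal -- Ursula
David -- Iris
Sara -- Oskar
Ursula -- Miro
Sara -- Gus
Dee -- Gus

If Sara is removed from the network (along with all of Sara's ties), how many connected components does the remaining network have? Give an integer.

Without Sara, the remaining ties split the others into: {David, Dee, Gus, Hiro, Iris, Oskar}; {Cal, Miro, Ursula, Wendy, Zara}.
That's 2 separate components.

2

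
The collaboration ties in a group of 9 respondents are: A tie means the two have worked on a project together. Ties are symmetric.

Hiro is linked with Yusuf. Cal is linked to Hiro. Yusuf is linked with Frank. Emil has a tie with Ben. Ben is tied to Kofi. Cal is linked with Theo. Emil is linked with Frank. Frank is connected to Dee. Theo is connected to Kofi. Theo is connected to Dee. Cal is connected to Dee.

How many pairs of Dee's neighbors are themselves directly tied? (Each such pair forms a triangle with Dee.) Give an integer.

1

Dee's neighbors: Cal, Frank, and Theo.
Neighbor pairs that are themselves tied: Dee–Cal–Theo. Each forms one triangle with Dee, for 1 in total.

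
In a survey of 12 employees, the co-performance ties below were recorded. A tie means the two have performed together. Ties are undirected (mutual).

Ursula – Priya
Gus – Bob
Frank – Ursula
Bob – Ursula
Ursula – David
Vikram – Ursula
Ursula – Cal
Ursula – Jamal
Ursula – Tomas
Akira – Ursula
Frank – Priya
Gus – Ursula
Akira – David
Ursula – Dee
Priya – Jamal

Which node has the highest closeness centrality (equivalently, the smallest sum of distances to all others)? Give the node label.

Farness (sum of distances to all others) for each node — Akira:20, Bob:20, Cal:21, David:20, Dee:21, Frank:20, Gus:20, Jamal:20, Priya:19, Tomas:21, Ursula:11, Vikram:21.
The smallest farness is 11, for Ursula, so Ursula has the highest closeness.

Ursula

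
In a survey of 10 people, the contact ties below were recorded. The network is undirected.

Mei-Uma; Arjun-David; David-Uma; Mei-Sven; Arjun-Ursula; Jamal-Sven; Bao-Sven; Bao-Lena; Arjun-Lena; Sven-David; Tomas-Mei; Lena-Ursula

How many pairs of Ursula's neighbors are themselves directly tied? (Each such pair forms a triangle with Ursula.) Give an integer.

Ursula's neighbors: Arjun and Lena.
Neighbor pairs that are themselves tied: Ursula–Arjun–Lena. Each forms one triangle with Ursula, for 1 in total.

1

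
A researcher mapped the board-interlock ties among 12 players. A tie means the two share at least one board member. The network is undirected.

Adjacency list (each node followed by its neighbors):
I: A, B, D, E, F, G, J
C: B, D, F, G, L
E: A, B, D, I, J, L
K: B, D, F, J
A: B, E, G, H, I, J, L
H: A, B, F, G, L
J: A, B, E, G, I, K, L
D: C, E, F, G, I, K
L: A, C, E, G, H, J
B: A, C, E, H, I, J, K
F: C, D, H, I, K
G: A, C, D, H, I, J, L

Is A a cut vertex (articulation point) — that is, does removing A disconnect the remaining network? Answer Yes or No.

No

Even without A, every remaining node can still reach every other (the residual graph is connected), so A is not a cut vertex.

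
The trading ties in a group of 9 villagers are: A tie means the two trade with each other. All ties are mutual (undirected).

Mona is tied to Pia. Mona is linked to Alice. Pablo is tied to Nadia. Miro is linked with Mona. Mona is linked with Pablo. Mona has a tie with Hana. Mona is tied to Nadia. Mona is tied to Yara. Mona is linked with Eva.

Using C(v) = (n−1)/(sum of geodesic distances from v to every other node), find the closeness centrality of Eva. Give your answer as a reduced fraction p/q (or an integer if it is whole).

8/15

Distances from Eva: Alice:2, Hana:2, Miro:2, Mona:1, Nadia:2, Pablo:2, Pia:2, Yara:2. Sum = 15.
n = 9, so closeness = 8/15.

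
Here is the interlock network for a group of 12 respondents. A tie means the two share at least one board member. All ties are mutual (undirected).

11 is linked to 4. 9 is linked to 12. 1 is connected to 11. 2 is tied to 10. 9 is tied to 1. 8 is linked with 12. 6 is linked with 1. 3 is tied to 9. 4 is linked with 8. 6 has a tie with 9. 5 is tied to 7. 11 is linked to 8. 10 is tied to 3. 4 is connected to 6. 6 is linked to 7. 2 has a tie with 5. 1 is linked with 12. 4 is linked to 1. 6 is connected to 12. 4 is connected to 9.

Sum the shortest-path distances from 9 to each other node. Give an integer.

19

Distances from 9: 1:1, 2:3, 3:1, 4:1, 5:3, 6:1, 7:2, 8:2, 10:2, 11:2, 12:1.
Sum = 1 + 3 + 1 + 1 + 3 + 1 + 2 + 2 + 2 + 2 + 1 = 19.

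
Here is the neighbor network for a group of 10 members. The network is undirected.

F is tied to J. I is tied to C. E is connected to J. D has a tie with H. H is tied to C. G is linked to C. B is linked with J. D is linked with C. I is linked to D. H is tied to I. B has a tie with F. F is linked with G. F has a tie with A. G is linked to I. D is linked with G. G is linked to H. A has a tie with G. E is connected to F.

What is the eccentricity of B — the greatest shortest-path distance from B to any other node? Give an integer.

Distances from B: A:2, C:3, D:3, E:2, F:1, G:2, H:3, I:3, J:1.
The largest is 3 (to I, H, D, and C), so the eccentricity of B is 3.

3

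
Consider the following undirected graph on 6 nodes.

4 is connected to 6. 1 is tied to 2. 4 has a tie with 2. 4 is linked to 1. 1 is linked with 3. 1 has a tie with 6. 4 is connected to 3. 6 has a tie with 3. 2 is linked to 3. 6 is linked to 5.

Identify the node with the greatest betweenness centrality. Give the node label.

Unnormalized betweenness of each node: 1:2/3, 2:0, 3:2/3, 4:2/3, 5:0, 6:4.
6 has the largest value, 4, making it the main broker — the node through which the most shortest paths run.

6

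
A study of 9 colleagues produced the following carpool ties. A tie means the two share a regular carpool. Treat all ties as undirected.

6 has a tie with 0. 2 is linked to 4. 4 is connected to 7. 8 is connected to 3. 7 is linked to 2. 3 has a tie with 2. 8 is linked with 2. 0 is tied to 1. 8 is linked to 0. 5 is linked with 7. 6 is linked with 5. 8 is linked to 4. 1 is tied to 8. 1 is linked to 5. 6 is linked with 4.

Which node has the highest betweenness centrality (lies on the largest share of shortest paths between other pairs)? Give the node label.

8

Unnormalized betweenness of each node: 0:4/3, 1:11/5, 2:91/30, 3:0, 4:107/30, 5:12/5, 6:19/10, 7:2, 8:227/30.
8 has the largest value, 227/30, making it the main broker — the node through which the most shortest paths run.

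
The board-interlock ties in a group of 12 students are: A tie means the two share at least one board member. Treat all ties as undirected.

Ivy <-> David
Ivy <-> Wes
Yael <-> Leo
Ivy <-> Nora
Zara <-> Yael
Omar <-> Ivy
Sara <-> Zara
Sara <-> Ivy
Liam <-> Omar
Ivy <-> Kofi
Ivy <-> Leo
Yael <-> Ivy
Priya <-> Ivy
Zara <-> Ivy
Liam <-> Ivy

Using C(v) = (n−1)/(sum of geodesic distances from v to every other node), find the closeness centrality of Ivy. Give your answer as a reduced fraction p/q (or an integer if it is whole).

1

Distances from Ivy: David:1, Kofi:1, Leo:1, Liam:1, Nora:1, Omar:1, Priya:1, Sara:1, Wes:1, Yael:1, Zara:1. Sum = 11.
n = 12, so closeness = 11/11 = 1.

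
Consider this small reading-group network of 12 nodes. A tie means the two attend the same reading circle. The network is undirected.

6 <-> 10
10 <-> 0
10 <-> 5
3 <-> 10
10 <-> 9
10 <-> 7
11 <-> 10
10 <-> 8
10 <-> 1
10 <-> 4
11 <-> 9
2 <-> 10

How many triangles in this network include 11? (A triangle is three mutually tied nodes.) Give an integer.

11's neighbors: 9 and 10.
Neighbor pairs that are themselves tied: 11–9–10. Each forms one triangle with 11, for 1 in total.

1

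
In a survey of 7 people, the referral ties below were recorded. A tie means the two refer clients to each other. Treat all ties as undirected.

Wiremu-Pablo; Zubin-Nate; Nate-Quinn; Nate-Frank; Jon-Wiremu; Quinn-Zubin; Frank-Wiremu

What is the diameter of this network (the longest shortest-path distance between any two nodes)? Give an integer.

Eccentricity of each node (its greatest distance to any other): Frank:2, Jon:4, Nate:3, Pablo:4, Quinn:4, Wiremu:3, Zubin:4.
The maximum eccentricity is 4, realized for instance by the pair Pablo–Zubin via Pablo – Wiremu – Frank – Nate – Zubin. So the diameter is 4.

4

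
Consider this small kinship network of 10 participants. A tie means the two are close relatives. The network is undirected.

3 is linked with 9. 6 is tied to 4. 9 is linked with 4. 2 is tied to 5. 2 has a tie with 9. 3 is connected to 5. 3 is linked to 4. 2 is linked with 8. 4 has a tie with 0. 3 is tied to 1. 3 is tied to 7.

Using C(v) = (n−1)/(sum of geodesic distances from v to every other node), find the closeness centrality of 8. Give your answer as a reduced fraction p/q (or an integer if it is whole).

1/3

Distances from 8: 0:4, 1:4, 2:1, 3:3, 4:3, 5:2, 6:4, 7:4, 9:2. Sum = 27.
n = 10, so closeness = 9/27 = 1/3.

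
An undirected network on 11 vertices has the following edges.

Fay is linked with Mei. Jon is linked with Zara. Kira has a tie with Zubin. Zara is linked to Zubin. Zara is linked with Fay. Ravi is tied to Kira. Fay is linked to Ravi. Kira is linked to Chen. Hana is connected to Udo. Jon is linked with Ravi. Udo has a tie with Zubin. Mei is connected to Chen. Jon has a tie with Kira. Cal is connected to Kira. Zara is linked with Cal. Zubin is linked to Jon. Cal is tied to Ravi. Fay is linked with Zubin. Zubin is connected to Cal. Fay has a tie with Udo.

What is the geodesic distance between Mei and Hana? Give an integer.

One shortest route is Mei – Fay – Udo – Hana, which uses 3 edges, and at distance 2 from Mei we only reach {Kira, Ravi, Udo, Zara, Zubin}, which does not include Hana. So d(Mei,Hana) = 3.

3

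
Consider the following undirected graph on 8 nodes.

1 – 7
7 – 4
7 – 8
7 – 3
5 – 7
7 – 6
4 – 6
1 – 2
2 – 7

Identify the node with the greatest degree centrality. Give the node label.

7

Degrees — 1:2, 2:2, 3:1, 4:2, 5:1, 6:2, 7:7, 8:1.
The maximum is 7, attained only by 7.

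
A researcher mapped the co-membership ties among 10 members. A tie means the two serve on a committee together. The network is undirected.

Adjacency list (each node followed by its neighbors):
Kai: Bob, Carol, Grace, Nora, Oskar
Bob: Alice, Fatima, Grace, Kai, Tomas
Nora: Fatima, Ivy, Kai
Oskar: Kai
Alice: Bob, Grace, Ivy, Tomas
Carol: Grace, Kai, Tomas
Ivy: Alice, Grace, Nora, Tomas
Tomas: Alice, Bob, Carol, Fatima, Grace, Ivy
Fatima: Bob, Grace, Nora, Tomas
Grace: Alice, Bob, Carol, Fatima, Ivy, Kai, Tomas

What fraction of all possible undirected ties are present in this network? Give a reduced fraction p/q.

There are 21 edges and 10 nodes, so the maximum possible is C(10,2) = 45.
Density = 21/45 = 7/15.

7/15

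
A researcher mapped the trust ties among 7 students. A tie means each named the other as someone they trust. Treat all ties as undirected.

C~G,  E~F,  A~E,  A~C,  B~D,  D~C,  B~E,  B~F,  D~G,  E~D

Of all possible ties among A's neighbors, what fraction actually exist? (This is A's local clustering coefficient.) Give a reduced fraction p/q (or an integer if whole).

0

A's neighbors: C and E (k = 2).
Possible neighbor pairs: C(2,2) = 1. Edges among them: none → e = 0.
Clustering(A) = 0/1.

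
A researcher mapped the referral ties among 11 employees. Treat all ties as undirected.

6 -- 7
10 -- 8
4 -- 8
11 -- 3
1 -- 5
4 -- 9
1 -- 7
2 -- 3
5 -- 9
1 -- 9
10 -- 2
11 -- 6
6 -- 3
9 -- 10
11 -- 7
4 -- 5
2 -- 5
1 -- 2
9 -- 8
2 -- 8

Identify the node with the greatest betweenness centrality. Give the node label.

Unnormalized betweenness of each node: 1:21/2, 2:89/6, 3:8, 4:1/3, 5:7/2, 6:1/2, 7:6, 8:5/2, 9:29/6, 10:1/2, 11:1/2.
2 has the largest value, 89/6, making it the main broker — the node through which the most shortest paths run.

2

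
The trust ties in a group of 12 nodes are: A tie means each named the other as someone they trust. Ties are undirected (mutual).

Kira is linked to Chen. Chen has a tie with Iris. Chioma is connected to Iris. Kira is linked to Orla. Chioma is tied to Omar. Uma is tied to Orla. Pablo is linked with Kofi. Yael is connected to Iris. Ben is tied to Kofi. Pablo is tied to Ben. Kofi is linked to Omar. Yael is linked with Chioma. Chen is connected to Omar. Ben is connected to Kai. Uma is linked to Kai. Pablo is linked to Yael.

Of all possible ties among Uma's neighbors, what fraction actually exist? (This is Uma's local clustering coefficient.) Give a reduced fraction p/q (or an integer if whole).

Uma's neighbors: Kai and Orla (k = 2).
Possible neighbor pairs: C(2,2) = 1. Edges among them: none → e = 0.
Clustering(Uma) = 0/1.

0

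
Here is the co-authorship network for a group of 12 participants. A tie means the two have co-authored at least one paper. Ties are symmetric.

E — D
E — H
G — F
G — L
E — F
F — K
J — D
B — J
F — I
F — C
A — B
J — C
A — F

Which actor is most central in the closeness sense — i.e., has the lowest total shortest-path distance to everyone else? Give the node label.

F

Farness (sum of distances to all others) for each node — A:23, B:28, C:22, D:26, E:21, F:16, G:24, H:31, I:26, J:25, K:26, L:34.
The smallest farness is 16, for F, so F has the highest closeness.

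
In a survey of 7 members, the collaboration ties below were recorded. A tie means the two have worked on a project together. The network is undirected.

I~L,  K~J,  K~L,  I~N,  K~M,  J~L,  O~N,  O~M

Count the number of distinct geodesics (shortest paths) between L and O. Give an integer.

The shortest distance is 3. The length-3 paths are: L–K–M–O; L–I–N–O.
That gives 2 distinct shortest paths.

2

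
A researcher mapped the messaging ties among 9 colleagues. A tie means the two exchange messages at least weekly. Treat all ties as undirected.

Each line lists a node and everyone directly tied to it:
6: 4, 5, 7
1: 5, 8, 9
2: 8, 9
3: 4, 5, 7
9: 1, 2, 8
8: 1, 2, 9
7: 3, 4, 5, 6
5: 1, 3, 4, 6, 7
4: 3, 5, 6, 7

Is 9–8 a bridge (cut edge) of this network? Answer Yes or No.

No

Even without that edge, 9 still reaches 8 via 9 – 2 – 8, so the network stays connected. Not a bridge.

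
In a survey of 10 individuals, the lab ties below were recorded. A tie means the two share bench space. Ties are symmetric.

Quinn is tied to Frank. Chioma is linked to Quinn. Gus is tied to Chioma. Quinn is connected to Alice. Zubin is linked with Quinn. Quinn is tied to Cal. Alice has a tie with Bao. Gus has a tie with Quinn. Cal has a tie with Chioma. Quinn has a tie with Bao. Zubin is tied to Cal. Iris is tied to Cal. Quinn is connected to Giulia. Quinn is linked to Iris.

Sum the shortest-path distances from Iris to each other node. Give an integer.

Distances from Iris: Alice:2, Bao:2, Cal:1, Chioma:2, Frank:2, Giulia:2, Gus:2, Quinn:1, Zubin:2.
Sum = 2 + 2 + 1 + 2 + 2 + 2 + 2 + 1 + 2 = 16.

16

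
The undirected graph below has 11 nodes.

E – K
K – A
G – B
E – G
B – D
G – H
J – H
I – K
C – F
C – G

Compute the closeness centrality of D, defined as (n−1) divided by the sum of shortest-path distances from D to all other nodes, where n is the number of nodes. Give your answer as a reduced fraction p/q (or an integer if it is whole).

Distances from D: A:5, B:1, C:3, E:3, F:4, G:2, H:3, I:5, J:4, K:4. Sum = 34.
n = 11, so closeness = 10/34 = 5/17.

5/17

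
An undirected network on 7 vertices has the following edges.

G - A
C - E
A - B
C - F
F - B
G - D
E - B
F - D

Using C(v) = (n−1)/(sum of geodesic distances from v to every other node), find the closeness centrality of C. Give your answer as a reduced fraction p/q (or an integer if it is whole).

1/2

Distances from C: A:3, B:2, D:2, E:1, F:1, G:3. Sum = 12.
n = 7, so closeness = 6/12 = 1/2.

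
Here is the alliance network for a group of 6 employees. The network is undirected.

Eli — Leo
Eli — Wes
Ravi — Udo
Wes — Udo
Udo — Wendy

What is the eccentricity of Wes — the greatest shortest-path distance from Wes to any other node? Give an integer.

2

Distances from Wes: Eli:1, Leo:2, Ravi:2, Udo:1, Wendy:2.
The largest is 2 (to Ravi, Wendy, and Leo), so the eccentricity of Wes is 2.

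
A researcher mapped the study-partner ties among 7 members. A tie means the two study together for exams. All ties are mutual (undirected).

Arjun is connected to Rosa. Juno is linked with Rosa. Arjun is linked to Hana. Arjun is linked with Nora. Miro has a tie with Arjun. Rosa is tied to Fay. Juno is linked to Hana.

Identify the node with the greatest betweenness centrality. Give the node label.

Unnormalized betweenness of each node: Arjun:10, Fay:0, Hana:3/2, Juno:1, Miro:0, Nora:0, Rosa:13/2.
Arjun has the largest value, 10, making it the main broker — the node through which the most shortest paths run.

Arjun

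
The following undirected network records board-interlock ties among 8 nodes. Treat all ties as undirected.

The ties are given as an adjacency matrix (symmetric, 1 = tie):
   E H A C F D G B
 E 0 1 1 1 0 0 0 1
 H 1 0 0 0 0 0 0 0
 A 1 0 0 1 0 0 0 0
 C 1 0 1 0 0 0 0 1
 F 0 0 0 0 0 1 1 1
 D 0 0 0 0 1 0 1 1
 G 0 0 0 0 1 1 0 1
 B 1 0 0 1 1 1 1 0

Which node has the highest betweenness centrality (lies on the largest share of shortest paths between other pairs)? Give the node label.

Unnormalized betweenness of each node: A:0, B:12, C:2, D:0, E:8, F:0, G:0, H:0.
B has the largest value, 12, making it the main broker — the node through which the most shortest paths run.

B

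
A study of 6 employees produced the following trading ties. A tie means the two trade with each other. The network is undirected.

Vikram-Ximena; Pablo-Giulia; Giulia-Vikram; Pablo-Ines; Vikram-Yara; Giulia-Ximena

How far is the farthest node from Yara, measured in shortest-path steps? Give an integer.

Distances from Yara: Giulia:2, Ines:4, Pablo:3, Vikram:1, Ximena:2.
The largest is 4 (to Ines), so the eccentricity of Yara is 4.

4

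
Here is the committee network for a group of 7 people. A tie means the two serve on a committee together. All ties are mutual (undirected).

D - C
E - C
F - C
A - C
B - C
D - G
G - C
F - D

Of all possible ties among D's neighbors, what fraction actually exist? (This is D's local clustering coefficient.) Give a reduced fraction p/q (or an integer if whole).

D's neighbors: C, F, and G (k = 3).
Possible neighbor pairs: C(3,2) = 3. Edges among them: C–F, C–G → e = 2.
Clustering(D) = 2/3.

2/3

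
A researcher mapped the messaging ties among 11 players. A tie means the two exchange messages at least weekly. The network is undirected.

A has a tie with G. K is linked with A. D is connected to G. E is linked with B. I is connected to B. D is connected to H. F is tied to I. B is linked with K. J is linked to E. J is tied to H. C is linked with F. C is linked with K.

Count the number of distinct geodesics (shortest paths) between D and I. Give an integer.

The shortest distance is 5. The length-5 paths are: D–H–J–E–B–I; D–G–A–K–B–I.
That gives 2 distinct shortest paths.

2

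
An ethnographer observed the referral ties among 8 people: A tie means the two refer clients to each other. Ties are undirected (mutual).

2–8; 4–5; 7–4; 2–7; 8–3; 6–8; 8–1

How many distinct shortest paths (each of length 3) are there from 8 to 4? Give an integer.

The shortest distance is 3, and the only length-3 path is 8–2–7–4. So there is exactly 1 shortest path.

1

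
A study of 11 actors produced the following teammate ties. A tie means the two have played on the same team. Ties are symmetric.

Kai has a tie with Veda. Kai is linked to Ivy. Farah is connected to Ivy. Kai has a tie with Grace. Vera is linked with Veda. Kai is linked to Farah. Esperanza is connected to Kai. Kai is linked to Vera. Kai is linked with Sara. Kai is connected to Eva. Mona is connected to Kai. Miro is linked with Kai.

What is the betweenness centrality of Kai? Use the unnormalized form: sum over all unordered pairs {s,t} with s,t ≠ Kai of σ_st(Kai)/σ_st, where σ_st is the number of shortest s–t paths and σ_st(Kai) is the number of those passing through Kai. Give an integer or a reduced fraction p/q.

43

Pairs whose geodesics pass through Kai — Ivy–Sara: 1; Ivy–Veda: 1; Ivy–Grace: 1; Ivy–Esperanza: 1; Ivy–Eva: 1; Ivy–Mona: 1; Ivy–Miro: 1; Ivy–Vera: 1; Farah–Sara: 1; Farah–Veda: 1; Farah–Grace: 1; Farah–Esperanza: 1; Farah–Eva: 1; Farah–Mona: 1 … (+29 more pairs).
All other pairs contribute 0.
Summing the contributions gives betweenness(Kai) = 43.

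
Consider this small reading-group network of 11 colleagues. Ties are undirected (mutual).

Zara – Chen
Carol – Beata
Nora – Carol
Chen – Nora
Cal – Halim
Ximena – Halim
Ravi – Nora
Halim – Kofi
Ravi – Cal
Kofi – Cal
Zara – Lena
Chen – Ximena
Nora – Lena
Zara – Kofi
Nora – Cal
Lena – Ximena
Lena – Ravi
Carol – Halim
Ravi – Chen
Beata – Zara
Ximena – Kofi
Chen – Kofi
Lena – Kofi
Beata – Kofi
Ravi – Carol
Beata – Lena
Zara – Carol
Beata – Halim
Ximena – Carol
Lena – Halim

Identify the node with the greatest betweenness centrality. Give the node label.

Unnormalized betweenness of each node: Beata:2/3, Cal:4/3, Carol:15/4, Chen:9/4, Halim:9/4, Kofi:68/15, Lena:53/12, Nora:23/15, Ravi:23/15, Ximena:41/30, Zara:41/30.
Kofi has the largest value, 68/15, making it the main broker — the node through which the most shortest paths run.

Kofi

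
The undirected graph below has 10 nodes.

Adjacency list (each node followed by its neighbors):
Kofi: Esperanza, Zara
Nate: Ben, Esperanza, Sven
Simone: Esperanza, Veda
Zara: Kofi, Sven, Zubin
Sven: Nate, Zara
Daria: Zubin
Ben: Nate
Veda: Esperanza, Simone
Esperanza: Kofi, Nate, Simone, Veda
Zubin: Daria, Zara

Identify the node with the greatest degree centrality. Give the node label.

Degrees — Ben:1, Daria:1, Esperanza:4, Kofi:2, Nate:3, Simone:2, Sven:2, Veda:2, Zara:3, Zubin:2.
The maximum is 4, attained only by Esperanza.

Esperanza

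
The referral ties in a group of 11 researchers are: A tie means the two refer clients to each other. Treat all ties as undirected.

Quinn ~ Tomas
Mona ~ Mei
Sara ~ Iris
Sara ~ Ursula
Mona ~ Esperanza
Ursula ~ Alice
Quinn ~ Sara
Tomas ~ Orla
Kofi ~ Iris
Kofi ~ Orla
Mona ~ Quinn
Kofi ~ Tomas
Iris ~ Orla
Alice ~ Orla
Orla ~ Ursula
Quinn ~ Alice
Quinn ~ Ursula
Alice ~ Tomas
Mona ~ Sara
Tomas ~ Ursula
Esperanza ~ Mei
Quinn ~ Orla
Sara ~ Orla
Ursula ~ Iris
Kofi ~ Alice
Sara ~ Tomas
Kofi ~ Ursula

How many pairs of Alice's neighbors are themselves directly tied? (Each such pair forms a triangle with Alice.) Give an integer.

9

Alice's neighbors: Kofi, Orla, Quinn, Tomas, and Ursula.
Neighbor pairs that are themselves tied: Alice–Kofi–Orla; Alice–Kofi–Tomas; Alice–Kofi–Ursula; Alice–Orla–Quinn; Alice–Orla–Tomas; Alice–Orla–Ursula; Alice–Quinn–Tomas; Alice–Quinn–Ursula; Alice–Tomas–Ursula. Each forms one triangle with Alice, for 9 in total.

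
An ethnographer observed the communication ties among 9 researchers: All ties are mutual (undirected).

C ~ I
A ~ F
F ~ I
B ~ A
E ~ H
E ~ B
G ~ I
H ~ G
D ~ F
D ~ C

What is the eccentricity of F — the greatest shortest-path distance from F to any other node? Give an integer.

Distances from F: A:1, B:2, C:2, D:1, E:3, G:2, H:3, I:1.
The largest is 3 (to H and E), so the eccentricity of F is 3.

3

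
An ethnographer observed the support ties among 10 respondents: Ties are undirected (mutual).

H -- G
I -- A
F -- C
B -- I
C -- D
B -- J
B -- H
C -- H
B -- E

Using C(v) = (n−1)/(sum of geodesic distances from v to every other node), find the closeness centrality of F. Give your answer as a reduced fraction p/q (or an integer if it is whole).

Distances from F: A:5, B:3, C:1, D:2, E:4, G:3, H:2, I:4, J:4. Sum = 28.
n = 10, so closeness = 9/28.

9/28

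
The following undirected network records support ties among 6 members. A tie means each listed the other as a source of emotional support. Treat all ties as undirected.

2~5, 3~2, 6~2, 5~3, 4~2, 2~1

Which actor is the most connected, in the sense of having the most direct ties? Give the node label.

2

Degrees — 1:1, 2:5, 3:2, 4:1, 5:2, 6:1.
The maximum is 5, attained only by 2.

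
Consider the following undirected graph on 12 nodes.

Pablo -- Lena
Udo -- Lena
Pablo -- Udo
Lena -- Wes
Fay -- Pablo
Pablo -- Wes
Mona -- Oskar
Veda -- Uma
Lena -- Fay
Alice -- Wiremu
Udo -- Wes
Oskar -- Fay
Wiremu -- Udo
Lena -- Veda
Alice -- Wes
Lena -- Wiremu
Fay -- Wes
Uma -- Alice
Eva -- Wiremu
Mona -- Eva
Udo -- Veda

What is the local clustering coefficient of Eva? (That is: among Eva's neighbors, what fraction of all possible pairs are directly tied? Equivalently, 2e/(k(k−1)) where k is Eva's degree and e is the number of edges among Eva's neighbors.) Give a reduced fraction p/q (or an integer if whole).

Eva's neighbors: Mona and Wiremu (k = 2).
Possible neighbor pairs: C(2,2) = 1. Edges among them: none → e = 0.
Clustering(Eva) = 0/1.

0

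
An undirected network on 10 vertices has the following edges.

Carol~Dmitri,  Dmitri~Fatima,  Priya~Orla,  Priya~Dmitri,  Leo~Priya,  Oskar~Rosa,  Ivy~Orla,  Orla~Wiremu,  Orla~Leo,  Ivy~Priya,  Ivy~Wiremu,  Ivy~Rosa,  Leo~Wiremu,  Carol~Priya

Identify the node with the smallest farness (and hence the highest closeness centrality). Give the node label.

Priya

Farness (sum of distances to all others) for each node — Carol:20, Dmitri:19, Fatima:27, Ivy:15, Leo:19, Orla:16, Oskar:29, Priya:14, Rosa:21, Wiremu:20.
The smallest farness is 14, for Priya, so Priya has the highest closeness.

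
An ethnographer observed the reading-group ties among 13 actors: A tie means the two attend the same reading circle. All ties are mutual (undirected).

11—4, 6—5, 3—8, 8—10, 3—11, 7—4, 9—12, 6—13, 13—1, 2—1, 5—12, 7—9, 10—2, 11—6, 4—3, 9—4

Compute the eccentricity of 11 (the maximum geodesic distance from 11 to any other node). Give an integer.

4

Distances from 11: 1:3, 2:4, 3:1, 4:1, 5:2, 6:1, 7:2, 8:2, 9:2, 10:3, 12:3, 13:2.
The largest is 4 (to 2), so the eccentricity of 11 is 4.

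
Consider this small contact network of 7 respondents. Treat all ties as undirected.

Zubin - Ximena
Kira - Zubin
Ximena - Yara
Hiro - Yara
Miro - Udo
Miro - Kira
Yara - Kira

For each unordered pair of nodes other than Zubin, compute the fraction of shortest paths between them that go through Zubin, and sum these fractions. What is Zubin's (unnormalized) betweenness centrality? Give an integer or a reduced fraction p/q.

3/2

Pairs whose geodesics pass through Zubin — Miro–Ximena: 1/2; Ximena–Kira: 1/2; Ximena–Udo: 1/2.
All other pairs contribute 0.
Summing the contributions gives betweenness(Zubin) = 3/2.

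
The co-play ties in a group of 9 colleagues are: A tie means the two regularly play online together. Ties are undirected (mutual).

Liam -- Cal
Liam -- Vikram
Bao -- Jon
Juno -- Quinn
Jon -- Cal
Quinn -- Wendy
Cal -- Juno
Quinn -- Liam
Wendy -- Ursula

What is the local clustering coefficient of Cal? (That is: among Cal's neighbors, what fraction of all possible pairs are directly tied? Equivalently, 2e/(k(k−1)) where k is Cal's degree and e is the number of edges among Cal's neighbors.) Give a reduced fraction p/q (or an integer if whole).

0

Cal's neighbors: Jon, Juno, and Liam (k = 3).
Possible neighbor pairs: C(3,2) = 3. Edges among them: none → e = 0.
Clustering(Cal) = 0/3 = 0.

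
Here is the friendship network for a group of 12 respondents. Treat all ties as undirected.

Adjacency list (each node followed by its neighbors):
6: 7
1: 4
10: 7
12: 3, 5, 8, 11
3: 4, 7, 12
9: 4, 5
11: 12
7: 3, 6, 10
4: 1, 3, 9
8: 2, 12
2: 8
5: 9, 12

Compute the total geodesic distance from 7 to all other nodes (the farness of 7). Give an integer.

Distances from 7: 1:3, 2:4, 3:1, 4:2, 5:3, 6:1, 8:3, 9:3, 10:1, 11:3, 12:2.
Sum = 3 + 4 + 1 + 2 + 3 + 1 + 3 + 3 + 1 + 3 + 2 = 26.

26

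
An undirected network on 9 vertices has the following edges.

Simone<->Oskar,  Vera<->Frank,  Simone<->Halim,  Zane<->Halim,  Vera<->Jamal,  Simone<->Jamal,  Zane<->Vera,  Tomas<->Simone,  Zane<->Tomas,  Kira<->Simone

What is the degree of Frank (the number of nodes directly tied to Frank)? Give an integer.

1

Frank is directly tied to Vera. That is 1 neighbor, so the degree of Frank is 1.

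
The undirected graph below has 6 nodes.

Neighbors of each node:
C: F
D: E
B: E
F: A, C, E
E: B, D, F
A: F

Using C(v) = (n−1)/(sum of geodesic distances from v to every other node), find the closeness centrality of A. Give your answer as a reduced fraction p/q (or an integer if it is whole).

5/11

Distances from A: B:3, C:2, D:3, E:2, F:1. Sum = 11.
n = 6, so closeness = 5/11.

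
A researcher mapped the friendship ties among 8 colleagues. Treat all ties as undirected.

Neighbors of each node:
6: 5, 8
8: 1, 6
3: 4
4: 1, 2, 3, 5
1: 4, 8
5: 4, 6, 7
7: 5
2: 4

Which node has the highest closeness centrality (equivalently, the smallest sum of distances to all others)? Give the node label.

Farness (sum of distances to all others) for each node — 1:13, 2:16, 3:16, 4:10, 5:11, 6:14, 7:17, 8:15.
The smallest farness is 10, for 4, so 4 has the highest closeness.

4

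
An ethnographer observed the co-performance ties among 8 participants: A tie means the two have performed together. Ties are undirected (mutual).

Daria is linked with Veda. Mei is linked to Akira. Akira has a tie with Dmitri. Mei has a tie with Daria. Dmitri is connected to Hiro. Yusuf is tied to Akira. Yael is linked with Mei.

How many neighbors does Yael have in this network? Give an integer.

1

Yael is directly tied to Mei. That is 1 neighbor, so the degree of Yael is 1.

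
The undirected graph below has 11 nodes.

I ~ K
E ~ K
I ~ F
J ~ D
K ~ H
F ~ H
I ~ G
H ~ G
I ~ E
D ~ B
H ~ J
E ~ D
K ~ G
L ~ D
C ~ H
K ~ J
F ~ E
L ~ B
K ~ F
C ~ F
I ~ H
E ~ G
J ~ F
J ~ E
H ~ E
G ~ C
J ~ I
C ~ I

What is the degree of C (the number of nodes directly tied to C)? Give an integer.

4

C is directly tied to F, G, H, and I. That is 4 neighbors, so the degree of C is 4.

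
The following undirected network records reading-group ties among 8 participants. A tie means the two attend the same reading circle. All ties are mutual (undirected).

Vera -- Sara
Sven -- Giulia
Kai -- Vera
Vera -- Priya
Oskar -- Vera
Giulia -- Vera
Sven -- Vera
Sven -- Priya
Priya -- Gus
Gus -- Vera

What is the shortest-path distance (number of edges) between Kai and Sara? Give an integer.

2

One shortest route is Kai – Vera – Sara, which uses 2 edges, and Kai and Sara are not directly tied, so nothing shorter exists. So d(Kai,Sara) = 2.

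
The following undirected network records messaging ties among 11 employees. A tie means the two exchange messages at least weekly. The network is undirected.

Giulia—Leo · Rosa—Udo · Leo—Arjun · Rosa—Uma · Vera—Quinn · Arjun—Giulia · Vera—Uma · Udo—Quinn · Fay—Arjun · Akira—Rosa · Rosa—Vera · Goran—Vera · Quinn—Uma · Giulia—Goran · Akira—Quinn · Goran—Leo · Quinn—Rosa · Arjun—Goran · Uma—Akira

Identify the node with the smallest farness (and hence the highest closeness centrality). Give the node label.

Farness (sum of distances to all others) for each node — Akira:27, Arjun:23, Fay:32, Giulia:24, Goran:18, Leo:24, Quinn:20, Rosa:20, Udo:28, Uma:21, Vera:17.
The smallest farness is 17, for Vera, so Vera has the highest closeness.

Vera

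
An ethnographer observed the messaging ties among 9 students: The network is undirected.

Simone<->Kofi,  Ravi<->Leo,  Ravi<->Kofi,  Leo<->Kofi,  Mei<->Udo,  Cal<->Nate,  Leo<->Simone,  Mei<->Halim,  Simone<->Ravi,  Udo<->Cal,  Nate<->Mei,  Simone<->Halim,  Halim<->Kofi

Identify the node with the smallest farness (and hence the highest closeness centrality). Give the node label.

Farness (sum of distances to all others) for each node — Cal:25, Halim:14, Kofi:16, Leo:21, Mei:15, Nate:20, Ravi:21, Simone:16, Udo:20.
The smallest farness is 14, for Halim, so Halim has the highest closeness.

Halim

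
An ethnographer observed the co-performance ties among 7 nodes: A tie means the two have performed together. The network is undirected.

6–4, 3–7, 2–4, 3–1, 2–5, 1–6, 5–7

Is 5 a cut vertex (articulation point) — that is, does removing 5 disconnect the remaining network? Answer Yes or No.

No

Even without 5, every remaining node can still reach every other (the residual graph is connected), so 5 is not a cut vertex.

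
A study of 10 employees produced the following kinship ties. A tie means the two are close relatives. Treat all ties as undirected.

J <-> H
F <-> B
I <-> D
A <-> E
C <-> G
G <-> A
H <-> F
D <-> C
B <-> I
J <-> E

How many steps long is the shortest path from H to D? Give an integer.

One shortest route is H – F – B – I – D, which uses 4 edges, and at distance 3 from H we only reach {A, I}, which does not include D. So d(H,D) = 4.

4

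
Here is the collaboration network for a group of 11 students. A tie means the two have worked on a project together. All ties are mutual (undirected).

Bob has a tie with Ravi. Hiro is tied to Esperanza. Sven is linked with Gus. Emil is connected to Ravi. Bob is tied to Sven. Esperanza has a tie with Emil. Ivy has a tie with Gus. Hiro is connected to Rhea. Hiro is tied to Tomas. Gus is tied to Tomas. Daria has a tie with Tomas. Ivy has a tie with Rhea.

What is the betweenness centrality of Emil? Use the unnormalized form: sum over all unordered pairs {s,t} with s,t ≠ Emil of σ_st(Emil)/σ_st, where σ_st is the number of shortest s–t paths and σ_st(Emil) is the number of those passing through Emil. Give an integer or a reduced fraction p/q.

6

Pairs whose geodesics pass through Emil — Tomas–Ravi: 1/2; Ravi–Rhea: 1; Ravi–Hiro: 1; Ravi–Daria: 1/2; Ravi–Esperanza: 1; Sven–Esperanza: 1/2; Hiro–Bob: 1/2; Esperanza–Bob: 1.
All other pairs contribute 0.
Summing the contributions gives betweenness(Emil) = 6.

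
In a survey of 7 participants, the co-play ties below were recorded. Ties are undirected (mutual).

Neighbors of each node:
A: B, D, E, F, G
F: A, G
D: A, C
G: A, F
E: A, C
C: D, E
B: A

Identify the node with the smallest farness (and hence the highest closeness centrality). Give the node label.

Farness (sum of distances to all others) for each node — A:7, B:12, C:13, D:10, E:10, F:11, G:11.
The smallest farness is 7, for A, so A has the highest closeness.

A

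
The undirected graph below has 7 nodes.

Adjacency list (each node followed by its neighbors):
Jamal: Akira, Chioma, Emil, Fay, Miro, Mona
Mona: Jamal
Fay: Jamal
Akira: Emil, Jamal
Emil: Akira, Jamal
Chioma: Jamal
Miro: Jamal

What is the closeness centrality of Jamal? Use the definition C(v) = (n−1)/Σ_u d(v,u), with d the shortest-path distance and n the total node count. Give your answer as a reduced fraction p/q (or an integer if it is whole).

1

Distances from Jamal: Akira:1, Chioma:1, Emil:1, Fay:1, Miro:1, Mona:1. Sum = 6.
n = 7, so closeness = 6/6 = 1.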